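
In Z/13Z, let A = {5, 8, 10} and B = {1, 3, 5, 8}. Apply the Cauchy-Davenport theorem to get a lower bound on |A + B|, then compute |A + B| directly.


Cauchy-Davenport: |A + B| ≥ min(p, |A| + |B| - 1) for A, B nonempty in Z/pZ.
|A| = 3, |B| = 4, p = 13.
CD lower bound = min(13, 3 + 4 - 1) = min(13, 6) = 6.
Compute A + B mod 13 directly:
a = 5: 5+1=6, 5+3=8, 5+5=10, 5+8=0
a = 8: 8+1=9, 8+3=11, 8+5=0, 8+8=3
a = 10: 10+1=11, 10+3=0, 10+5=2, 10+8=5
A + B = {0, 2, 3, 5, 6, 8, 9, 10, 11}, so |A + B| = 9.
Verify: 9 ≥ 6? Yes ✓.

CD lower bound = 6, actual |A + B| = 9.


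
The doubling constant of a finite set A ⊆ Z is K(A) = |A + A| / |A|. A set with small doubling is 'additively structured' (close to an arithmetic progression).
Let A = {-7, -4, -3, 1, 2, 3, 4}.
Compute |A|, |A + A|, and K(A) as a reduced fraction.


|A| = 7.
Compute A + A by enumerating all 49 pairs.
A + A = {-14, -11, -10, -8, -7, -6, -5, -4, -3, -2, -1, 0, 1, 2, 3, 4, 5, 6, 7, 8}, so |A + A| = 20.
K = |A + A| / |A| = 20/7 (already in lowest terms) ≈ 2.8571.
Reference: AP of size 7 gives K = 13/7 ≈ 1.8571; a fully generic set of size 7 gives K ≈ 4.0000.

|A| = 7, |A + A| = 20, K = 20/7.


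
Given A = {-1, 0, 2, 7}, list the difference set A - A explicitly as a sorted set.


A - A = {a - a' : a, a' ∈ A}.
Compute a - a' for each ordered pair (a, a'):
a = -1: -1--1=0, -1-0=-1, -1-2=-3, -1-7=-8
a = 0: 0--1=1, 0-0=0, 0-2=-2, 0-7=-7
a = 2: 2--1=3, 2-0=2, 2-2=0, 2-7=-5
a = 7: 7--1=8, 7-0=7, 7-2=5, 7-7=0
Collecting distinct values (and noting 0 appears from a-a):
A - A = {-8, -7, -5, -3, -2, -1, 0, 1, 2, 3, 5, 7, 8}
|A - A| = 13

A - A = {-8, -7, -5, -3, -2, -1, 0, 1, 2, 3, 5, 7, 8}


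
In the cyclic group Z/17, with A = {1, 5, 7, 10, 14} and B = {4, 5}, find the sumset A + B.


Work in Z/17Z: reduce every sum a + b modulo 17.
Enumerate all 10 pairs:
a = 1: 1+4=5, 1+5=6
a = 5: 5+4=9, 5+5=10
a = 7: 7+4=11, 7+5=12
a = 10: 10+4=14, 10+5=15
a = 14: 14+4=1, 14+5=2
Distinct residues collected: {1, 2, 5, 6, 9, 10, 11, 12, 14, 15}
|A + B| = 10 (out of 17 total residues).

A + B = {1, 2, 5, 6, 9, 10, 11, 12, 14, 15}


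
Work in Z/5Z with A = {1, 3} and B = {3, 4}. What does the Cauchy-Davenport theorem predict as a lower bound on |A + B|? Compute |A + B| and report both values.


Cauchy-Davenport: |A + B| ≥ min(p, |A| + |B| - 1) for A, B nonempty in Z/pZ.
|A| = 2, |B| = 2, p = 5.
CD lower bound = min(5, 2 + 2 - 1) = min(5, 3) = 3.
Compute A + B mod 5 directly:
a = 1: 1+3=4, 1+4=0
a = 3: 3+3=1, 3+4=2
A + B = {0, 1, 2, 4}, so |A + B| = 4.
Verify: 4 ≥ 3? Yes ✓.

CD lower bound = 3, actual |A + B| = 4.


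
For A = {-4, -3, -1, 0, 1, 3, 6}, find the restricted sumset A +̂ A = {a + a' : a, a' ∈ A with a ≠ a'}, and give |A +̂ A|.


Restricted sumset: A +̂ A = {a + a' : a ∈ A, a' ∈ A, a ≠ a'}.
Equivalently, take A + A and drop any sum 2a that is achievable ONLY as a + a for a ∈ A (i.e. sums representable only with equal summands).
Enumerate pairs (a, a') with a < a' (symmetric, so each unordered pair gives one sum; this covers all a ≠ a'):
  -4 + -3 = -7
  -4 + -1 = -5
  -4 + 0 = -4
  -4 + 1 = -3
  -4 + 3 = -1
  -4 + 6 = 2
  -3 + -1 = -4
  -3 + 0 = -3
  -3 + 1 = -2
  -3 + 3 = 0
  -3 + 6 = 3
  -1 + 0 = -1
  -1 + 1 = 0
  -1 + 3 = 2
  -1 + 6 = 5
  0 + 1 = 1
  0 + 3 = 3
  0 + 6 = 6
  1 + 3 = 4
  1 + 6 = 7
  3 + 6 = 9
Collected distinct sums: {-7, -5, -4, -3, -2, -1, 0, 1, 2, 3, 4, 5, 6, 7, 9}
|A +̂ A| = 15
(Reference bound: |A +̂ A| ≥ 2|A| - 3 for |A| ≥ 2, with |A| = 7 giving ≥ 11.)

|A +̂ A| = 15


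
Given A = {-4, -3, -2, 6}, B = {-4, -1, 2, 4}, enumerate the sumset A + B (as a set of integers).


A + B = {a + b : a ∈ A, b ∈ B}.
Enumerate all |A|·|B| = 4·4 = 16 pairs (a, b) and collect distinct sums.
a = -4: -4+-4=-8, -4+-1=-5, -4+2=-2, -4+4=0
a = -3: -3+-4=-7, -3+-1=-4, -3+2=-1, -3+4=1
a = -2: -2+-4=-6, -2+-1=-3, -2+2=0, -2+4=2
a = 6: 6+-4=2, 6+-1=5, 6+2=8, 6+4=10
Collecting distinct sums: A + B = {-8, -7, -6, -5, -4, -3, -2, -1, 0, 1, 2, 5, 8, 10}
|A + B| = 14

A + B = {-8, -7, -6, -5, -4, -3, -2, -1, 0, 1, 2, 5, 8, 10}


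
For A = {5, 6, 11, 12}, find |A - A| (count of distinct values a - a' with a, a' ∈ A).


A - A = {a - a' : a, a' ∈ A}; |A| = 4.
Bounds: 2|A|-1 ≤ |A - A| ≤ |A|² - |A| + 1, i.e. 7 ≤ |A - A| ≤ 13.
Note: 0 ∈ A - A always (from a - a). The set is symmetric: if d ∈ A - A then -d ∈ A - A.
Enumerate nonzero differences d = a - a' with a > a' (then include -d):
Positive differences: {1, 5, 6, 7}
Full difference set: {0} ∪ (positive diffs) ∪ (negative diffs).
|A - A| = 1 + 2·4 = 9 (matches direct enumeration: 9).

|A - A| = 9


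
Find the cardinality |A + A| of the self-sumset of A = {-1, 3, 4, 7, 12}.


A + A = {a + a' : a, a' ∈ A}; |A| = 5.
General bounds: 2|A| - 1 ≤ |A + A| ≤ |A|(|A|+1)/2, i.e. 9 ≤ |A + A| ≤ 15.
Lower bound 2|A|-1 is attained iff A is an arithmetic progression.
Enumerate sums a + a' for a ≤ a' (symmetric, so this suffices):
a = -1: -1+-1=-2, -1+3=2, -1+4=3, -1+7=6, -1+12=11
a = 3: 3+3=6, 3+4=7, 3+7=10, 3+12=15
a = 4: 4+4=8, 4+7=11, 4+12=16
a = 7: 7+7=14, 7+12=19
a = 12: 12+12=24
Distinct sums: {-2, 2, 3, 6, 7, 8, 10, 11, 14, 15, 16, 19, 24}
|A + A| = 13

|A + A| = 13


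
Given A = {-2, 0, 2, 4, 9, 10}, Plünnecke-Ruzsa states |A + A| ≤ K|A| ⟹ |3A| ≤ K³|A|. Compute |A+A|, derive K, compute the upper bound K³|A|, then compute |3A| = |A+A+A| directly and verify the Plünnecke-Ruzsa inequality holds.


|A| = 6.
Step 1: Compute A + A by enumerating all 36 pairs.
A + A = {-4, -2, 0, 2, 4, 6, 7, 8, 9, 10, 11, 12, 13, 14, 18, 19, 20}, so |A + A| = 17.
Step 2: Doubling constant K = |A + A|/|A| = 17/6 = 17/6 ≈ 2.8333.
Step 3: Plünnecke-Ruzsa gives |3A| ≤ K³·|A| = (2.8333)³ · 6 ≈ 136.4722.
Step 4: Compute 3A = A + A + A directly by enumerating all triples (a,b,c) ∈ A³; |3A| = 30.
Step 5: Check 30 ≤ 136.4722? Yes ✓.

K = 17/6, Plünnecke-Ruzsa bound K³|A| ≈ 136.4722, |3A| = 30, inequality holds.


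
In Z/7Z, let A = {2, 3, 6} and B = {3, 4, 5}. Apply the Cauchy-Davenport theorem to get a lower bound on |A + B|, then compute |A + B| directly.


Cauchy-Davenport: |A + B| ≥ min(p, |A| + |B| - 1) for A, B nonempty in Z/pZ.
|A| = 3, |B| = 3, p = 7.
CD lower bound = min(7, 3 + 3 - 1) = min(7, 5) = 5.
Compute A + B mod 7 directly:
a = 2: 2+3=5, 2+4=6, 2+5=0
a = 3: 3+3=6, 3+4=0, 3+5=1
a = 6: 6+3=2, 6+4=3, 6+5=4
A + B = {0, 1, 2, 3, 4, 5, 6}, so |A + B| = 7.
Verify: 7 ≥ 5? Yes ✓.

CD lower bound = 5, actual |A + B| = 7.


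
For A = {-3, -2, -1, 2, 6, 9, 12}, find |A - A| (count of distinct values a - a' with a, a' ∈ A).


A - A = {a - a' : a, a' ∈ A}; |A| = 7.
Bounds: 2|A|-1 ≤ |A - A| ≤ |A|² - |A| + 1, i.e. 13 ≤ |A - A| ≤ 43.
Note: 0 ∈ A - A always (from a - a). The set is symmetric: if d ∈ A - A then -d ∈ A - A.
Enumerate nonzero differences d = a - a' with a > a' (then include -d):
Positive differences: {1, 2, 3, 4, 5, 6, 7, 8, 9, 10, 11, 12, 13, 14, 15}
Full difference set: {0} ∪ (positive diffs) ∪ (negative diffs).
|A - A| = 1 + 2·15 = 31 (matches direct enumeration: 31).

|A - A| = 31


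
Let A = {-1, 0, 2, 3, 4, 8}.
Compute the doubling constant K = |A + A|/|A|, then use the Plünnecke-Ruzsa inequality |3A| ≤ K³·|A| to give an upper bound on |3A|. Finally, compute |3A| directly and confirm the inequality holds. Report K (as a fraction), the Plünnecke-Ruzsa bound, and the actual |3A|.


|A| = 6.
Step 1: Compute A + A by enumerating all 36 pairs.
A + A = {-2, -1, 0, 1, 2, 3, 4, 5, 6, 7, 8, 10, 11, 12, 16}, so |A + A| = 15.
Step 2: Doubling constant K = |A + A|/|A| = 15/6 = 15/6 ≈ 2.5000.
Step 3: Plünnecke-Ruzsa gives |3A| ≤ K³·|A| = (2.5000)³ · 6 ≈ 93.7500.
Step 4: Compute 3A = A + A + A directly by enumerating all triples (a,b,c) ∈ A³; |3A| = 24.
Step 5: Check 24 ≤ 93.7500? Yes ✓.

K = 15/6, Plünnecke-Ruzsa bound K³|A| ≈ 93.7500, |3A| = 24, inequality holds.


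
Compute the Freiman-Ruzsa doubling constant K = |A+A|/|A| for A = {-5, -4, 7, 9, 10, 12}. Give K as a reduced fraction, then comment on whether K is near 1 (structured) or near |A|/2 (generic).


|A| = 6.
Compute A + A by enumerating all 36 pairs.
A + A = {-10, -9, -8, 2, 3, 4, 5, 6, 7, 8, 14, 16, 17, 18, 19, 20, 21, 22, 24}, so |A + A| = 19.
K = |A + A| / |A| = 19/6 (already in lowest terms) ≈ 3.1667.
Reference: AP of size 6 gives K = 11/6 ≈ 1.8333; a fully generic set of size 6 gives K ≈ 3.5000.

|A| = 6, |A + A| = 19, K = 19/6.


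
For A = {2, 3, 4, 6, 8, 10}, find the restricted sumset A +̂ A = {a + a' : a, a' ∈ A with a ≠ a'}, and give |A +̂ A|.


Restricted sumset: A +̂ A = {a + a' : a ∈ A, a' ∈ A, a ≠ a'}.
Equivalently, take A + A and drop any sum 2a that is achievable ONLY as a + a for a ∈ A (i.e. sums representable only with equal summands).
Enumerate pairs (a, a') with a < a' (symmetric, so each unordered pair gives one sum; this covers all a ≠ a'):
  2 + 3 = 5
  2 + 4 = 6
  2 + 6 = 8
  2 + 8 = 10
  2 + 10 = 12
  3 + 4 = 7
  3 + 6 = 9
  3 + 8 = 11
  3 + 10 = 13
  4 + 6 = 10
  4 + 8 = 12
  4 + 10 = 14
  6 + 8 = 14
  6 + 10 = 16
  8 + 10 = 18
Collected distinct sums: {5, 6, 7, 8, 9, 10, 11, 12, 13, 14, 16, 18}
|A +̂ A| = 12
(Reference bound: |A +̂ A| ≥ 2|A| - 3 for |A| ≥ 2, with |A| = 6 giving ≥ 9.)

|A +̂ A| = 12


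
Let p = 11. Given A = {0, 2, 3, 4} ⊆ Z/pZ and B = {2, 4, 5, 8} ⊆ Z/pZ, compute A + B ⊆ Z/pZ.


Work in Z/11Z: reduce every sum a + b modulo 11.
Enumerate all 16 pairs:
a = 0: 0+2=2, 0+4=4, 0+5=5, 0+8=8
a = 2: 2+2=4, 2+4=6, 2+5=7, 2+8=10
a = 3: 3+2=5, 3+4=7, 3+5=8, 3+8=0
a = 4: 4+2=6, 4+4=8, 4+5=9, 4+8=1
Distinct residues collected: {0, 1, 2, 4, 5, 6, 7, 8, 9, 10}
|A + B| = 10 (out of 11 total residues).

A + B = {0, 1, 2, 4, 5, 6, 7, 8, 9, 10}


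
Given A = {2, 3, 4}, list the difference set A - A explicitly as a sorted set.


A - A = {a - a' : a, a' ∈ A}.
Compute a - a' for each ordered pair (a, a'):
a = 2: 2-2=0, 2-3=-1, 2-4=-2
a = 3: 3-2=1, 3-3=0, 3-4=-1
a = 4: 4-2=2, 4-3=1, 4-4=0
Collecting distinct values (and noting 0 appears from a-a):
A - A = {-2, -1, 0, 1, 2}
|A - A| = 5

A - A = {-2, -1, 0, 1, 2}


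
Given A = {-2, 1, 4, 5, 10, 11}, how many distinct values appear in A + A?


A + A = {a + a' : a, a' ∈ A}; |A| = 6.
General bounds: 2|A| - 1 ≤ |A + A| ≤ |A|(|A|+1)/2, i.e. 11 ≤ |A + A| ≤ 21.
Lower bound 2|A|-1 is attained iff A is an arithmetic progression.
Enumerate sums a + a' for a ≤ a' (symmetric, so this suffices):
a = -2: -2+-2=-4, -2+1=-1, -2+4=2, -2+5=3, -2+10=8, -2+11=9
a = 1: 1+1=2, 1+4=5, 1+5=6, 1+10=11, 1+11=12
a = 4: 4+4=8, 4+5=9, 4+10=14, 4+11=15
a = 5: 5+5=10, 5+10=15, 5+11=16
a = 10: 10+10=20, 10+11=21
a = 11: 11+11=22
Distinct sums: {-4, -1, 2, 3, 5, 6, 8, 9, 10, 11, 12, 14, 15, 16, 20, 21, 22}
|A + A| = 17

|A + A| = 17


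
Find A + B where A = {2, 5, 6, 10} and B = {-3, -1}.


A + B = {a + b : a ∈ A, b ∈ B}.
Enumerate all |A|·|B| = 4·2 = 8 pairs (a, b) and collect distinct sums.
a = 2: 2+-3=-1, 2+-1=1
a = 5: 5+-3=2, 5+-1=4
a = 6: 6+-3=3, 6+-1=5
a = 10: 10+-3=7, 10+-1=9
Collecting distinct sums: A + B = {-1, 1, 2, 3, 4, 5, 7, 9}
|A + B| = 8

A + B = {-1, 1, 2, 3, 4, 5, 7, 9}


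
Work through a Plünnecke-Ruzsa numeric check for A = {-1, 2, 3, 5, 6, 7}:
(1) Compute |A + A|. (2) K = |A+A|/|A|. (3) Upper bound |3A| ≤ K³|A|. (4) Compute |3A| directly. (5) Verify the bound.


|A| = 6.
Step 1: Compute A + A by enumerating all 36 pairs.
A + A = {-2, 1, 2, 4, 5, 6, 7, 8, 9, 10, 11, 12, 13, 14}, so |A + A| = 14.
Step 2: Doubling constant K = |A + A|/|A| = 14/6 = 14/6 ≈ 2.3333.
Step 3: Plünnecke-Ruzsa gives |3A| ≤ K³·|A| = (2.3333)³ · 6 ≈ 76.2222.
Step 4: Compute 3A = A + A + A directly by enumerating all triples (a,b,c) ∈ A³; |3A| = 22.
Step 5: Check 22 ≤ 76.2222? Yes ✓.

K = 14/6, Plünnecke-Ruzsa bound K³|A| ≈ 76.2222, |3A| = 22, inequality holds.


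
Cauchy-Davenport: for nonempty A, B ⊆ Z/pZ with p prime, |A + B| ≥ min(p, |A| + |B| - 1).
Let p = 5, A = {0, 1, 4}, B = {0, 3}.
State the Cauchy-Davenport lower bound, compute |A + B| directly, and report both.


Cauchy-Davenport: |A + B| ≥ min(p, |A| + |B| - 1) for A, B nonempty in Z/pZ.
|A| = 3, |B| = 2, p = 5.
CD lower bound = min(5, 3 + 2 - 1) = min(5, 4) = 4.
Compute A + B mod 5 directly:
a = 0: 0+0=0, 0+3=3
a = 1: 1+0=1, 1+3=4
a = 4: 4+0=4, 4+3=2
A + B = {0, 1, 2, 3, 4}, so |A + B| = 5.
Verify: 5 ≥ 4? Yes ✓.

CD lower bound = 4, actual |A + B| = 5.


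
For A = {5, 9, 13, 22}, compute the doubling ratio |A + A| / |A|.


|A| = 4.
Compute A + A by enumerating all 16 pairs.
A + A = {10, 14, 18, 22, 26, 27, 31, 35, 44}, so |A + A| = 9.
K = |A + A| / |A| = 9/4 (already in lowest terms) ≈ 2.2500.
Reference: AP of size 4 gives K = 7/4 ≈ 1.7500; a fully generic set of size 4 gives K ≈ 2.5000.

|A| = 4, |A + A| = 9, K = 9/4.


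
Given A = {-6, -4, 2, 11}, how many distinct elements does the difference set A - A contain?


A - A = {a - a' : a, a' ∈ A}; |A| = 4.
Bounds: 2|A|-1 ≤ |A - A| ≤ |A|² - |A| + 1, i.e. 7 ≤ |A - A| ≤ 13.
Note: 0 ∈ A - A always (from a - a). The set is symmetric: if d ∈ A - A then -d ∈ A - A.
Enumerate nonzero differences d = a - a' with a > a' (then include -d):
Positive differences: {2, 6, 8, 9, 15, 17}
Full difference set: {0} ∪ (positive diffs) ∪ (negative diffs).
|A - A| = 1 + 2·6 = 13 (matches direct enumeration: 13).

|A - A| = 13


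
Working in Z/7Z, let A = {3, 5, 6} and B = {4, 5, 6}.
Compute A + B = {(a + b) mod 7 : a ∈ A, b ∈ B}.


Work in Z/7Z: reduce every sum a + b modulo 7.
Enumerate all 9 pairs:
a = 3: 3+4=0, 3+5=1, 3+6=2
a = 5: 5+4=2, 5+5=3, 5+6=4
a = 6: 6+4=3, 6+5=4, 6+6=5
Distinct residues collected: {0, 1, 2, 3, 4, 5}
|A + B| = 6 (out of 7 total residues).

A + B = {0, 1, 2, 3, 4, 5}


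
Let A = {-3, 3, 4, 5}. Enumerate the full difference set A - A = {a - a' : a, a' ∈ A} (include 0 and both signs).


A - A = {a - a' : a, a' ∈ A}.
Compute a - a' for each ordered pair (a, a'):
a = -3: -3--3=0, -3-3=-6, -3-4=-7, -3-5=-8
a = 3: 3--3=6, 3-3=0, 3-4=-1, 3-5=-2
a = 4: 4--3=7, 4-3=1, 4-4=0, 4-5=-1
a = 5: 5--3=8, 5-3=2, 5-4=1, 5-5=0
Collecting distinct values (and noting 0 appears from a-a):
A - A = {-8, -7, -6, -2, -1, 0, 1, 2, 6, 7, 8}
|A - A| = 11

A - A = {-8, -7, -6, -2, -1, 0, 1, 2, 6, 7, 8}


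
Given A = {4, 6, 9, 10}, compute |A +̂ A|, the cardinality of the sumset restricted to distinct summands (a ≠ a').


Restricted sumset: A +̂ A = {a + a' : a ∈ A, a' ∈ A, a ≠ a'}.
Equivalently, take A + A and drop any sum 2a that is achievable ONLY as a + a for a ∈ A (i.e. sums representable only with equal summands).
Enumerate pairs (a, a') with a < a' (symmetric, so each unordered pair gives one sum; this covers all a ≠ a'):
  4 + 6 = 10
  4 + 9 = 13
  4 + 10 = 14
  6 + 9 = 15
  6 + 10 = 16
  9 + 10 = 19
Collected distinct sums: {10, 13, 14, 15, 16, 19}
|A +̂ A| = 6
(Reference bound: |A +̂ A| ≥ 2|A| - 3 for |A| ≥ 2, with |A| = 4 giving ≥ 5.)

|A +̂ A| = 6


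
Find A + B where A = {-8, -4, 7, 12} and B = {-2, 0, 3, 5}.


A + B = {a + b : a ∈ A, b ∈ B}.
Enumerate all |A|·|B| = 4·4 = 16 pairs (a, b) and collect distinct sums.
a = -8: -8+-2=-10, -8+0=-8, -8+3=-5, -8+5=-3
a = -4: -4+-2=-6, -4+0=-4, -4+3=-1, -4+5=1
a = 7: 7+-2=5, 7+0=7, 7+3=10, 7+5=12
a = 12: 12+-2=10, 12+0=12, 12+3=15, 12+5=17
Collecting distinct sums: A + B = {-10, -8, -6, -5, -4, -3, -1, 1, 5, 7, 10, 12, 15, 17}
|A + B| = 14

A + B = {-10, -8, -6, -5, -4, -3, -1, 1, 5, 7, 10, 12, 15, 17}


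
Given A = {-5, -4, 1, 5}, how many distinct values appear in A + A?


A + A = {a + a' : a, a' ∈ A}; |A| = 4.
General bounds: 2|A| - 1 ≤ |A + A| ≤ |A|(|A|+1)/2, i.e. 7 ≤ |A + A| ≤ 10.
Lower bound 2|A|-1 is attained iff A is an arithmetic progression.
Enumerate sums a + a' for a ≤ a' (symmetric, so this suffices):
a = -5: -5+-5=-10, -5+-4=-9, -5+1=-4, -5+5=0
a = -4: -4+-4=-8, -4+1=-3, -4+5=1
a = 1: 1+1=2, 1+5=6
a = 5: 5+5=10
Distinct sums: {-10, -9, -8, -4, -3, 0, 1, 2, 6, 10}
|A + A| = 10

|A + A| = 10


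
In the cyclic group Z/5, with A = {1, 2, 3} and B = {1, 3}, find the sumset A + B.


Work in Z/5Z: reduce every sum a + b modulo 5.
Enumerate all 6 pairs:
a = 1: 1+1=2, 1+3=4
a = 2: 2+1=3, 2+3=0
a = 3: 3+1=4, 3+3=1
Distinct residues collected: {0, 1, 2, 3, 4}
|A + B| = 5 (out of 5 total residues).

A + B = {0, 1, 2, 3, 4}


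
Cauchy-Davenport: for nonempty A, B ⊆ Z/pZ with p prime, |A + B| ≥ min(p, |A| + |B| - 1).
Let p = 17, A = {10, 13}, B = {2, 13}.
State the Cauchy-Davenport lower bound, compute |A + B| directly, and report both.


Cauchy-Davenport: |A + B| ≥ min(p, |A| + |B| - 1) for A, B nonempty in Z/pZ.
|A| = 2, |B| = 2, p = 17.
CD lower bound = min(17, 2 + 2 - 1) = min(17, 3) = 3.
Compute A + B mod 17 directly:
a = 10: 10+2=12, 10+13=6
a = 13: 13+2=15, 13+13=9
A + B = {6, 9, 12, 15}, so |A + B| = 4.
Verify: 4 ≥ 3? Yes ✓.

CD lower bound = 3, actual |A + B| = 4.


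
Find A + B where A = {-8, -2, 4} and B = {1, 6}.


A + B = {a + b : a ∈ A, b ∈ B}.
Enumerate all |A|·|B| = 3·2 = 6 pairs (a, b) and collect distinct sums.
a = -8: -8+1=-7, -8+6=-2
a = -2: -2+1=-1, -2+6=4
a = 4: 4+1=5, 4+6=10
Collecting distinct sums: A + B = {-7, -2, -1, 4, 5, 10}
|A + B| = 6

A + B = {-7, -2, -1, 4, 5, 10}


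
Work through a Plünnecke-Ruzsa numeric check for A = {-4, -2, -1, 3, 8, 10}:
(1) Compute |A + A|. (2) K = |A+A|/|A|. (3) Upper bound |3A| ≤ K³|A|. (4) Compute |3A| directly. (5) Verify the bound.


|A| = 6.
Step 1: Compute A + A by enumerating all 36 pairs.
A + A = {-8, -6, -5, -4, -3, -2, -1, 1, 2, 4, 6, 7, 8, 9, 11, 13, 16, 18, 20}, so |A + A| = 19.
Step 2: Doubling constant K = |A + A|/|A| = 19/6 = 19/6 ≈ 3.1667.
Step 3: Plünnecke-Ruzsa gives |3A| ≤ K³·|A| = (3.1667)³ · 6 ≈ 190.5278.
Step 4: Compute 3A = A + A + A directly by enumerating all triples (a,b,c) ∈ A³; |3A| = 36.
Step 5: Check 36 ≤ 190.5278? Yes ✓.

K = 19/6, Plünnecke-Ruzsa bound K³|A| ≈ 190.5278, |3A| = 36, inequality holds.


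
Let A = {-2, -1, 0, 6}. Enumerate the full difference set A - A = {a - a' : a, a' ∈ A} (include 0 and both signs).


A - A = {a - a' : a, a' ∈ A}.
Compute a - a' for each ordered pair (a, a'):
a = -2: -2--2=0, -2--1=-1, -2-0=-2, -2-6=-8
a = -1: -1--2=1, -1--1=0, -1-0=-1, -1-6=-7
a = 0: 0--2=2, 0--1=1, 0-0=0, 0-6=-6
a = 6: 6--2=8, 6--1=7, 6-0=6, 6-6=0
Collecting distinct values (and noting 0 appears from a-a):
A - A = {-8, -7, -6, -2, -1, 0, 1, 2, 6, 7, 8}
|A - A| = 11

A - A = {-8, -7, -6, -2, -1, 0, 1, 2, 6, 7, 8}


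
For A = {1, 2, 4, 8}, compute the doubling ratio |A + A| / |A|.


|A| = 4.
Compute A + A by enumerating all 16 pairs.
A + A = {2, 3, 4, 5, 6, 8, 9, 10, 12, 16}, so |A + A| = 10.
K = |A + A| / |A| = 10/4 = 5/2 ≈ 2.5000.
Reference: AP of size 4 gives K = 7/4 ≈ 1.7500; a fully generic set of size 4 gives K ≈ 2.5000.

|A| = 4, |A + A| = 10, K = 10/4 = 5/2.


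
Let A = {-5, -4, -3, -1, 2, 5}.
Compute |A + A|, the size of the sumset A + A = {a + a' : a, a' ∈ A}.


A + A = {a + a' : a, a' ∈ A}; |A| = 6.
General bounds: 2|A| - 1 ≤ |A + A| ≤ |A|(|A|+1)/2, i.e. 11 ≤ |A + A| ≤ 21.
Lower bound 2|A|-1 is attained iff A is an arithmetic progression.
Enumerate sums a + a' for a ≤ a' (symmetric, so this suffices):
a = -5: -5+-5=-10, -5+-4=-9, -5+-3=-8, -5+-1=-6, -5+2=-3, -5+5=0
a = -4: -4+-4=-8, -4+-3=-7, -4+-1=-5, -4+2=-2, -4+5=1
a = -3: -3+-3=-6, -3+-1=-4, -3+2=-1, -3+5=2
a = -1: -1+-1=-2, -1+2=1, -1+5=4
a = 2: 2+2=4, 2+5=7
a = 5: 5+5=10
Distinct sums: {-10, -9, -8, -7, -6, -5, -4, -3, -2, -1, 0, 1, 2, 4, 7, 10}
|A + A| = 16

|A + A| = 16


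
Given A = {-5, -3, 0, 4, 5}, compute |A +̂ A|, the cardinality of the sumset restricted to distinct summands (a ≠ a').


Restricted sumset: A +̂ A = {a + a' : a ∈ A, a' ∈ A, a ≠ a'}.
Equivalently, take A + A and drop any sum 2a that is achievable ONLY as a + a for a ∈ A (i.e. sums representable only with equal summands).
Enumerate pairs (a, a') with a < a' (symmetric, so each unordered pair gives one sum; this covers all a ≠ a'):
  -5 + -3 = -8
  -5 + 0 = -5
  -5 + 4 = -1
  -5 + 5 = 0
  -3 + 0 = -3
  -3 + 4 = 1
  -3 + 5 = 2
  0 + 4 = 4
  0 + 5 = 5
  4 + 5 = 9
Collected distinct sums: {-8, -5, -3, -1, 0, 1, 2, 4, 5, 9}
|A +̂ A| = 10
(Reference bound: |A +̂ A| ≥ 2|A| - 3 for |A| ≥ 2, with |A| = 5 giving ≥ 7.)

|A +̂ A| = 10


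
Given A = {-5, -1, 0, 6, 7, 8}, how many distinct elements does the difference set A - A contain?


A - A = {a - a' : a, a' ∈ A}; |A| = 6.
Bounds: 2|A|-1 ≤ |A - A| ≤ |A|² - |A| + 1, i.e. 11 ≤ |A - A| ≤ 31.
Note: 0 ∈ A - A always (from a - a). The set is symmetric: if d ∈ A - A then -d ∈ A - A.
Enumerate nonzero differences d = a - a' with a > a' (then include -d):
Positive differences: {1, 2, 4, 5, 6, 7, 8, 9, 11, 12, 13}
Full difference set: {0} ∪ (positive diffs) ∪ (negative diffs).
|A - A| = 1 + 2·11 = 23 (matches direct enumeration: 23).

|A - A| = 23


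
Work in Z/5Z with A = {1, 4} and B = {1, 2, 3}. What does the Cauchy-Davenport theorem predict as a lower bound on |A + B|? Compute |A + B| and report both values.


Cauchy-Davenport: |A + B| ≥ min(p, |A| + |B| - 1) for A, B nonempty in Z/pZ.
|A| = 2, |B| = 3, p = 5.
CD lower bound = min(5, 2 + 3 - 1) = min(5, 4) = 4.
Compute A + B mod 5 directly:
a = 1: 1+1=2, 1+2=3, 1+3=4
a = 4: 4+1=0, 4+2=1, 4+3=2
A + B = {0, 1, 2, 3, 4}, so |A + B| = 5.
Verify: 5 ≥ 4? Yes ✓.

CD lower bound = 4, actual |A + B| = 5.


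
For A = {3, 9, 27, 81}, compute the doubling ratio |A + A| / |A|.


|A| = 4.
Compute A + A by enumerating all 16 pairs.
A + A = {6, 12, 18, 30, 36, 54, 84, 90, 108, 162}, so |A + A| = 10.
K = |A + A| / |A| = 10/4 = 5/2 ≈ 2.5000.
Reference: AP of size 4 gives K = 7/4 ≈ 1.7500; a fully generic set of size 4 gives K ≈ 2.5000.

|A| = 4, |A + A| = 10, K = 10/4 = 5/2.


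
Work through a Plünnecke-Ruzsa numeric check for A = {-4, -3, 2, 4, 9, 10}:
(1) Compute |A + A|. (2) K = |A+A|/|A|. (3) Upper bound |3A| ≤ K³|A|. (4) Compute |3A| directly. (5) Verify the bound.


|A| = 6.
Step 1: Compute A + A by enumerating all 36 pairs.
A + A = {-8, -7, -6, -2, -1, 0, 1, 4, 5, 6, 7, 8, 11, 12, 13, 14, 18, 19, 20}, so |A + A| = 19.
Step 2: Doubling constant K = |A + A|/|A| = 19/6 = 19/6 ≈ 3.1667.
Step 3: Plünnecke-Ruzsa gives |3A| ≤ K³·|A| = (3.1667)³ · 6 ≈ 190.5278.
Step 4: Compute 3A = A + A + A directly by enumerating all triples (a,b,c) ∈ A³; |3A| = 37.
Step 5: Check 37 ≤ 190.5278? Yes ✓.

K = 19/6, Plünnecke-Ruzsa bound K³|A| ≈ 190.5278, |3A| = 37, inequality holds.


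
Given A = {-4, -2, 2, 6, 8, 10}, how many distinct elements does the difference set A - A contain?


A - A = {a - a' : a, a' ∈ A}; |A| = 6.
Bounds: 2|A|-1 ≤ |A - A| ≤ |A|² - |A| + 1, i.e. 11 ≤ |A - A| ≤ 31.
Note: 0 ∈ A - A always (from a - a). The set is symmetric: if d ∈ A - A then -d ∈ A - A.
Enumerate nonzero differences d = a - a' with a > a' (then include -d):
Positive differences: {2, 4, 6, 8, 10, 12, 14}
Full difference set: {0} ∪ (positive diffs) ∪ (negative diffs).
|A - A| = 1 + 2·7 = 15 (matches direct enumeration: 15).

|A - A| = 15


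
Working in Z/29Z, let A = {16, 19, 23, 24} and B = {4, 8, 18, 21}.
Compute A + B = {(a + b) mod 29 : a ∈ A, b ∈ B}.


Work in Z/29Z: reduce every sum a + b modulo 29.
Enumerate all 16 pairs:
a = 16: 16+4=20, 16+8=24, 16+18=5, 16+21=8
a = 19: 19+4=23, 19+8=27, 19+18=8, 19+21=11
a = 23: 23+4=27, 23+8=2, 23+18=12, 23+21=15
a = 24: 24+4=28, 24+8=3, 24+18=13, 24+21=16
Distinct residues collected: {2, 3, 5, 8, 11, 12, 13, 15, 16, 20, 23, 24, 27, 28}
|A + B| = 14 (out of 29 total residues).

A + B = {2, 3, 5, 8, 11, 12, 13, 15, 16, 20, 23, 24, 27, 28}


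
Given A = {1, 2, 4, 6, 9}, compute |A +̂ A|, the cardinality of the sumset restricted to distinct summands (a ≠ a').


Restricted sumset: A +̂ A = {a + a' : a ∈ A, a' ∈ A, a ≠ a'}.
Equivalently, take A + A and drop any sum 2a that is achievable ONLY as a + a for a ∈ A (i.e. sums representable only with equal summands).
Enumerate pairs (a, a') with a < a' (symmetric, so each unordered pair gives one sum; this covers all a ≠ a'):
  1 + 2 = 3
  1 + 4 = 5
  1 + 6 = 7
  1 + 9 = 10
  2 + 4 = 6
  2 + 6 = 8
  2 + 9 = 11
  4 + 6 = 10
  4 + 9 = 13
  6 + 9 = 15
Collected distinct sums: {3, 5, 6, 7, 8, 10, 11, 13, 15}
|A +̂ A| = 9
(Reference bound: |A +̂ A| ≥ 2|A| - 3 for |A| ≥ 2, with |A| = 5 giving ≥ 7.)

|A +̂ A| = 9


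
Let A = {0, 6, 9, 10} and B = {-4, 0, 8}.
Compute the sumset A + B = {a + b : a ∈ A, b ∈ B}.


A + B = {a + b : a ∈ A, b ∈ B}.
Enumerate all |A|·|B| = 4·3 = 12 pairs (a, b) and collect distinct sums.
a = 0: 0+-4=-4, 0+0=0, 0+8=8
a = 6: 6+-4=2, 6+0=6, 6+8=14
a = 9: 9+-4=5, 9+0=9, 9+8=17
a = 10: 10+-4=6, 10+0=10, 10+8=18
Collecting distinct sums: A + B = {-4, 0, 2, 5, 6, 8, 9, 10, 14, 17, 18}
|A + B| = 11

A + B = {-4, 0, 2, 5, 6, 8, 9, 10, 14, 17, 18}


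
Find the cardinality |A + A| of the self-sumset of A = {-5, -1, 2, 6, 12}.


A + A = {a + a' : a, a' ∈ A}; |A| = 5.
General bounds: 2|A| - 1 ≤ |A + A| ≤ |A|(|A|+1)/2, i.e. 9 ≤ |A + A| ≤ 15.
Lower bound 2|A|-1 is attained iff A is an arithmetic progression.
Enumerate sums a + a' for a ≤ a' (symmetric, so this suffices):
a = -5: -5+-5=-10, -5+-1=-6, -5+2=-3, -5+6=1, -5+12=7
a = -1: -1+-1=-2, -1+2=1, -1+6=5, -1+12=11
a = 2: 2+2=4, 2+6=8, 2+12=14
a = 6: 6+6=12, 6+12=18
a = 12: 12+12=24
Distinct sums: {-10, -6, -3, -2, 1, 4, 5, 7, 8, 11, 12, 14, 18, 24}
|A + A| = 14

|A + A| = 14


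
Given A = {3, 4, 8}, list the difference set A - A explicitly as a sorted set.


A - A = {a - a' : a, a' ∈ A}.
Compute a - a' for each ordered pair (a, a'):
a = 3: 3-3=0, 3-4=-1, 3-8=-5
a = 4: 4-3=1, 4-4=0, 4-8=-4
a = 8: 8-3=5, 8-4=4, 8-8=0
Collecting distinct values (and noting 0 appears from a-a):
A - A = {-5, -4, -1, 0, 1, 4, 5}
|A - A| = 7

A - A = {-5, -4, -1, 0, 1, 4, 5}


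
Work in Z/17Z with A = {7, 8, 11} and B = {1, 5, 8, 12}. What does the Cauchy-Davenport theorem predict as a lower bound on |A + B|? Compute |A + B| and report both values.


Cauchy-Davenport: |A + B| ≥ min(p, |A| + |B| - 1) for A, B nonempty in Z/pZ.
|A| = 3, |B| = 4, p = 17.
CD lower bound = min(17, 3 + 4 - 1) = min(17, 6) = 6.
Compute A + B mod 17 directly:
a = 7: 7+1=8, 7+5=12, 7+8=15, 7+12=2
a = 8: 8+1=9, 8+5=13, 8+8=16, 8+12=3
a = 11: 11+1=12, 11+5=16, 11+8=2, 11+12=6
A + B = {2, 3, 6, 8, 9, 12, 13, 15, 16}, so |A + B| = 9.
Verify: 9 ≥ 6? Yes ✓.

CD lower bound = 6, actual |A + B| = 9.


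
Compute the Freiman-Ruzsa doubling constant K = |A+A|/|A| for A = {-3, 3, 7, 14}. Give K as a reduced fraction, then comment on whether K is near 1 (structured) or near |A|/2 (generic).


|A| = 4.
Compute A + A by enumerating all 16 pairs.
A + A = {-6, 0, 4, 6, 10, 11, 14, 17, 21, 28}, so |A + A| = 10.
K = |A + A| / |A| = 10/4 = 5/2 ≈ 2.5000.
Reference: AP of size 4 gives K = 7/4 ≈ 1.7500; a fully generic set of size 4 gives K ≈ 2.5000.

|A| = 4, |A + A| = 10, K = 10/4 = 5/2.


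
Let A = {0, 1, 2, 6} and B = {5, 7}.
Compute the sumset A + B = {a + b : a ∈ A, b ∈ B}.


A + B = {a + b : a ∈ A, b ∈ B}.
Enumerate all |A|·|B| = 4·2 = 8 pairs (a, b) and collect distinct sums.
a = 0: 0+5=5, 0+7=7
a = 1: 1+5=6, 1+7=8
a = 2: 2+5=7, 2+7=9
a = 6: 6+5=11, 6+7=13
Collecting distinct sums: A + B = {5, 6, 7, 8, 9, 11, 13}
|A + B| = 7

A + B = {5, 6, 7, 8, 9, 11, 13}


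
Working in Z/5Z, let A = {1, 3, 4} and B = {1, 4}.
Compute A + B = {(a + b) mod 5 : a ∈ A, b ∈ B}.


Work in Z/5Z: reduce every sum a + b modulo 5.
Enumerate all 6 pairs:
a = 1: 1+1=2, 1+4=0
a = 3: 3+1=4, 3+4=2
a = 4: 4+1=0, 4+4=3
Distinct residues collected: {0, 2, 3, 4}
|A + B| = 4 (out of 5 total residues).

A + B = {0, 2, 3, 4}


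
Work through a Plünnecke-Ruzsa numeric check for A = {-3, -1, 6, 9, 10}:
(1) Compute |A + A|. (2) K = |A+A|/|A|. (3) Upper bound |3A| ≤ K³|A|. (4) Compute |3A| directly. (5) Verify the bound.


|A| = 5.
Step 1: Compute A + A by enumerating all 25 pairs.
A + A = {-6, -4, -2, 3, 5, 6, 7, 8, 9, 12, 15, 16, 18, 19, 20}, so |A + A| = 15.
Step 2: Doubling constant K = |A + A|/|A| = 15/5 = 15/5 ≈ 3.0000.
Step 3: Plünnecke-Ruzsa gives |3A| ≤ K³·|A| = (3.0000)³ · 5 ≈ 135.0000.
Step 4: Compute 3A = A + A + A directly by enumerating all triples (a,b,c) ∈ A³; |3A| = 31.
Step 5: Check 31 ≤ 135.0000? Yes ✓.

K = 15/5, Plünnecke-Ruzsa bound K³|A| ≈ 135.0000, |3A| = 31, inequality holds.


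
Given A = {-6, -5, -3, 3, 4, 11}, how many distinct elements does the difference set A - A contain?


A - A = {a - a' : a, a' ∈ A}; |A| = 6.
Bounds: 2|A|-1 ≤ |A - A| ≤ |A|² - |A| + 1, i.e. 11 ≤ |A - A| ≤ 31.
Note: 0 ∈ A - A always (from a - a). The set is symmetric: if d ∈ A - A then -d ∈ A - A.
Enumerate nonzero differences d = a - a' with a > a' (then include -d):
Positive differences: {1, 2, 3, 6, 7, 8, 9, 10, 14, 16, 17}
Full difference set: {0} ∪ (positive diffs) ∪ (negative diffs).
|A - A| = 1 + 2·11 = 23 (matches direct enumeration: 23).

|A - A| = 23


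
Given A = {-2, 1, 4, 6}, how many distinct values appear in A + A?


A + A = {a + a' : a, a' ∈ A}; |A| = 4.
General bounds: 2|A| - 1 ≤ |A + A| ≤ |A|(|A|+1)/2, i.e. 7 ≤ |A + A| ≤ 10.
Lower bound 2|A|-1 is attained iff A is an arithmetic progression.
Enumerate sums a + a' for a ≤ a' (symmetric, so this suffices):
a = -2: -2+-2=-4, -2+1=-1, -2+4=2, -2+6=4
a = 1: 1+1=2, 1+4=5, 1+6=7
a = 4: 4+4=8, 4+6=10
a = 6: 6+6=12
Distinct sums: {-4, -1, 2, 4, 5, 7, 8, 10, 12}
|A + A| = 9

|A + A| = 9


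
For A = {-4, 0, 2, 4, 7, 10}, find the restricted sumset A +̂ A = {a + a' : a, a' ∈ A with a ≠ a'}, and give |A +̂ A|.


Restricted sumset: A +̂ A = {a + a' : a ∈ A, a' ∈ A, a ≠ a'}.
Equivalently, take A + A and drop any sum 2a that is achievable ONLY as a + a for a ∈ A (i.e. sums representable only with equal summands).
Enumerate pairs (a, a') with a < a' (symmetric, so each unordered pair gives one sum; this covers all a ≠ a'):
  -4 + 0 = -4
  -4 + 2 = -2
  -4 + 4 = 0
  -4 + 7 = 3
  -4 + 10 = 6
  0 + 2 = 2
  0 + 4 = 4
  0 + 7 = 7
  0 + 10 = 10
  2 + 4 = 6
  2 + 7 = 9
  2 + 10 = 12
  4 + 7 = 11
  4 + 10 = 14
  7 + 10 = 17
Collected distinct sums: {-4, -2, 0, 2, 3, 4, 6, 7, 9, 10, 11, 12, 14, 17}
|A +̂ A| = 14
(Reference bound: |A +̂ A| ≥ 2|A| - 3 for |A| ≥ 2, with |A| = 6 giving ≥ 9.)

|A +̂ A| = 14


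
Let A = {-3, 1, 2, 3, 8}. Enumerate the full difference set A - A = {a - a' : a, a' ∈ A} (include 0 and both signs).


A - A = {a - a' : a, a' ∈ A}.
Compute a - a' for each ordered pair (a, a'):
a = -3: -3--3=0, -3-1=-4, -3-2=-5, -3-3=-6, -3-8=-11
a = 1: 1--3=4, 1-1=0, 1-2=-1, 1-3=-2, 1-8=-7
a = 2: 2--3=5, 2-1=1, 2-2=0, 2-3=-1, 2-8=-6
a = 3: 3--3=6, 3-1=2, 3-2=1, 3-3=0, 3-8=-5
a = 8: 8--3=11, 8-1=7, 8-2=6, 8-3=5, 8-8=0
Collecting distinct values (and noting 0 appears from a-a):
A - A = {-11, -7, -6, -5, -4, -2, -1, 0, 1, 2, 4, 5, 6, 7, 11}
|A - A| = 15

A - A = {-11, -7, -6, -5, -4, -2, -1, 0, 1, 2, 4, 5, 6, 7, 11}


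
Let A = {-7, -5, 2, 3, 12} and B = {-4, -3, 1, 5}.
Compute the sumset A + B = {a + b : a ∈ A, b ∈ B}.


A + B = {a + b : a ∈ A, b ∈ B}.
Enumerate all |A|·|B| = 5·4 = 20 pairs (a, b) and collect distinct sums.
a = -7: -7+-4=-11, -7+-3=-10, -7+1=-6, -7+5=-2
a = -5: -5+-4=-9, -5+-3=-8, -5+1=-4, -5+5=0
a = 2: 2+-4=-2, 2+-3=-1, 2+1=3, 2+5=7
a = 3: 3+-4=-1, 3+-3=0, 3+1=4, 3+5=8
a = 12: 12+-4=8, 12+-3=9, 12+1=13, 12+5=17
Collecting distinct sums: A + B = {-11, -10, -9, -8, -6, -4, -2, -1, 0, 3, 4, 7, 8, 9, 13, 17}
|A + B| = 16

A + B = {-11, -10, -9, -8, -6, -4, -2, -1, 0, 3, 4, 7, 8, 9, 13, 17}


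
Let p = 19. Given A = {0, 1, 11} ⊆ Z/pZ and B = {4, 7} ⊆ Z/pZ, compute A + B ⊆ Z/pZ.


Work in Z/19Z: reduce every sum a + b modulo 19.
Enumerate all 6 pairs:
a = 0: 0+4=4, 0+7=7
a = 1: 1+4=5, 1+7=8
a = 11: 11+4=15, 11+7=18
Distinct residues collected: {4, 5, 7, 8, 15, 18}
|A + B| = 6 (out of 19 total residues).

A + B = {4, 5, 7, 8, 15, 18}


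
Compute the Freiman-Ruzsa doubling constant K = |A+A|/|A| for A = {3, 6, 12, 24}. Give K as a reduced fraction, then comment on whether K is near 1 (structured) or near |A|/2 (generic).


|A| = 4.
Compute A + A by enumerating all 16 pairs.
A + A = {6, 9, 12, 15, 18, 24, 27, 30, 36, 48}, so |A + A| = 10.
K = |A + A| / |A| = 10/4 = 5/2 ≈ 2.5000.
Reference: AP of size 4 gives K = 7/4 ≈ 1.7500; a fully generic set of size 4 gives K ≈ 2.5000.

|A| = 4, |A + A| = 10, K = 10/4 = 5/2.


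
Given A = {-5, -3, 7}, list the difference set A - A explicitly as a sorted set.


A - A = {a - a' : a, a' ∈ A}.
Compute a - a' for each ordered pair (a, a'):
a = -5: -5--5=0, -5--3=-2, -5-7=-12
a = -3: -3--5=2, -3--3=0, -3-7=-10
a = 7: 7--5=12, 7--3=10, 7-7=0
Collecting distinct values (and noting 0 appears from a-a):
A - A = {-12, -10, -2, 0, 2, 10, 12}
|A - A| = 7

A - A = {-12, -10, -2, 0, 2, 10, 12}


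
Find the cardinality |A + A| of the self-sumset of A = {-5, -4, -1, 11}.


A + A = {a + a' : a, a' ∈ A}; |A| = 4.
General bounds: 2|A| - 1 ≤ |A + A| ≤ |A|(|A|+1)/2, i.e. 7 ≤ |A + A| ≤ 10.
Lower bound 2|A|-1 is attained iff A is an arithmetic progression.
Enumerate sums a + a' for a ≤ a' (symmetric, so this suffices):
a = -5: -5+-5=-10, -5+-4=-9, -5+-1=-6, -5+11=6
a = -4: -4+-4=-8, -4+-1=-5, -4+11=7
a = -1: -1+-1=-2, -1+11=10
a = 11: 11+11=22
Distinct sums: {-10, -9, -8, -6, -5, -2, 6, 7, 10, 22}
|A + A| = 10

|A + A| = 10


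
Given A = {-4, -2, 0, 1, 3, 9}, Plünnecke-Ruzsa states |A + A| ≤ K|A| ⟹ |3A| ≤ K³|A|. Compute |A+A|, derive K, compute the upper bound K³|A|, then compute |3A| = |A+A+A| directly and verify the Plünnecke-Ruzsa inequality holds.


|A| = 6.
Step 1: Compute A + A by enumerating all 36 pairs.
A + A = {-8, -6, -4, -3, -2, -1, 0, 1, 2, 3, 4, 5, 6, 7, 9, 10, 12, 18}, so |A + A| = 18.
Step 2: Doubling constant K = |A + A|/|A| = 18/6 = 18/6 ≈ 3.0000.
Step 3: Plünnecke-Ruzsa gives |3A| ≤ K³·|A| = (3.0000)³ · 6 ≈ 162.0000.
Step 4: Compute 3A = A + A + A directly by enumerating all triples (a,b,c) ∈ A³; |3A| = 31.
Step 5: Check 31 ≤ 162.0000? Yes ✓.

K = 18/6, Plünnecke-Ruzsa bound K³|A| ≈ 162.0000, |3A| = 31, inequality holds.


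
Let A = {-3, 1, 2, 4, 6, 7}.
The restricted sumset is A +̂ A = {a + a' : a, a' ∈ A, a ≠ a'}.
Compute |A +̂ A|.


Restricted sumset: A +̂ A = {a + a' : a ∈ A, a' ∈ A, a ≠ a'}.
Equivalently, take A + A and drop any sum 2a that is achievable ONLY as a + a for a ∈ A (i.e. sums representable only with equal summands).
Enumerate pairs (a, a') with a < a' (symmetric, so each unordered pair gives one sum; this covers all a ≠ a'):
  -3 + 1 = -2
  -3 + 2 = -1
  -3 + 4 = 1
  -3 + 6 = 3
  -3 + 7 = 4
  1 + 2 = 3
  1 + 4 = 5
  1 + 6 = 7
  1 + 7 = 8
  2 + 4 = 6
  2 + 6 = 8
  2 + 7 = 9
  4 + 6 = 10
  4 + 7 = 11
  6 + 7 = 13
Collected distinct sums: {-2, -1, 1, 3, 4, 5, 6, 7, 8, 9, 10, 11, 13}
|A +̂ A| = 13
(Reference bound: |A +̂ A| ≥ 2|A| - 3 for |A| ≥ 2, with |A| = 6 giving ≥ 9.)

|A +̂ A| = 13


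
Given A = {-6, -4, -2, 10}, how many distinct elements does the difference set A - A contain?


A - A = {a - a' : a, a' ∈ A}; |A| = 4.
Bounds: 2|A|-1 ≤ |A - A| ≤ |A|² - |A| + 1, i.e. 7 ≤ |A - A| ≤ 13.
Note: 0 ∈ A - A always (from a - a). The set is symmetric: if d ∈ A - A then -d ∈ A - A.
Enumerate nonzero differences d = a - a' with a > a' (then include -d):
Positive differences: {2, 4, 12, 14, 16}
Full difference set: {0} ∪ (positive diffs) ∪ (negative diffs).
|A - A| = 1 + 2·5 = 11 (matches direct enumeration: 11).

|A - A| = 11


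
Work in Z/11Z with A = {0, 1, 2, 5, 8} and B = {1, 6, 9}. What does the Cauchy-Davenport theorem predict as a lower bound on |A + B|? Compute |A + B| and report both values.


Cauchy-Davenport: |A + B| ≥ min(p, |A| + |B| - 1) for A, B nonempty in Z/pZ.
|A| = 5, |B| = 3, p = 11.
CD lower bound = min(11, 5 + 3 - 1) = min(11, 7) = 7.
Compute A + B mod 11 directly:
a = 0: 0+1=1, 0+6=6, 0+9=9
a = 1: 1+1=2, 1+6=7, 1+9=10
a = 2: 2+1=3, 2+6=8, 2+9=0
a = 5: 5+1=6, 5+6=0, 5+9=3
a = 8: 8+1=9, 8+6=3, 8+9=6
A + B = {0, 1, 2, 3, 6, 7, 8, 9, 10}, so |A + B| = 9.
Verify: 9 ≥ 7? Yes ✓.

CD lower bound = 7, actual |A + B| = 9.


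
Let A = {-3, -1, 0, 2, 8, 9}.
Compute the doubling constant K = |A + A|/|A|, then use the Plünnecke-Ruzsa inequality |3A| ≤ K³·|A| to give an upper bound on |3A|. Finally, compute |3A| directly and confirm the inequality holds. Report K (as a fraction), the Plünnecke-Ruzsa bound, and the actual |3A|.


|A| = 6.
Step 1: Compute A + A by enumerating all 36 pairs.
A + A = {-6, -4, -3, -2, -1, 0, 1, 2, 4, 5, 6, 7, 8, 9, 10, 11, 16, 17, 18}, so |A + A| = 19.
Step 2: Doubling constant K = |A + A|/|A| = 19/6 = 19/6 ≈ 3.1667.
Step 3: Plünnecke-Ruzsa gives |3A| ≤ K³·|A| = (3.1667)³ · 6 ≈ 190.5278.
Step 4: Compute 3A = A + A + A directly by enumerating all triples (a,b,c) ∈ A³; |3A| = 33.
Step 5: Check 33 ≤ 190.5278? Yes ✓.

K = 19/6, Plünnecke-Ruzsa bound K³|A| ≈ 190.5278, |3A| = 33, inequality holds.


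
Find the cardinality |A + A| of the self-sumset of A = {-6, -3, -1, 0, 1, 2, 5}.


A + A = {a + a' : a, a' ∈ A}; |A| = 7.
General bounds: 2|A| - 1 ≤ |A + A| ≤ |A|(|A|+1)/2, i.e. 13 ≤ |A + A| ≤ 28.
Lower bound 2|A|-1 is attained iff A is an arithmetic progression.
Enumerate sums a + a' for a ≤ a' (symmetric, so this suffices):
a = -6: -6+-6=-12, -6+-3=-9, -6+-1=-7, -6+0=-6, -6+1=-5, -6+2=-4, -6+5=-1
a = -3: -3+-3=-6, -3+-1=-4, -3+0=-3, -3+1=-2, -3+2=-1, -3+5=2
a = -1: -1+-1=-2, -1+0=-1, -1+1=0, -1+2=1, -1+5=4
a = 0: 0+0=0, 0+1=1, 0+2=2, 0+5=5
a = 1: 1+1=2, 1+2=3, 1+5=6
a = 2: 2+2=4, 2+5=7
a = 5: 5+5=10
Distinct sums: {-12, -9, -7, -6, -5, -4, -3, -2, -1, 0, 1, 2, 3, 4, 5, 6, 7, 10}
|A + A| = 18

|A + A| = 18


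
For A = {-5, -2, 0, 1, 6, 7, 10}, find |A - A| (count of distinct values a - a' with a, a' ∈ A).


A - A = {a - a' : a, a' ∈ A}; |A| = 7.
Bounds: 2|A|-1 ≤ |A - A| ≤ |A|² - |A| + 1, i.e. 13 ≤ |A - A| ≤ 43.
Note: 0 ∈ A - A always (from a - a). The set is symmetric: if d ∈ A - A then -d ∈ A - A.
Enumerate nonzero differences d = a - a' with a > a' (then include -d):
Positive differences: {1, 2, 3, 4, 5, 6, 7, 8, 9, 10, 11, 12, 15}
Full difference set: {0} ∪ (positive diffs) ∪ (negative diffs).
|A - A| = 1 + 2·13 = 27 (matches direct enumeration: 27).

|A - A| = 27


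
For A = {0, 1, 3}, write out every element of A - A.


A - A = {a - a' : a, a' ∈ A}.
Compute a - a' for each ordered pair (a, a'):
a = 0: 0-0=0, 0-1=-1, 0-3=-3
a = 1: 1-0=1, 1-1=0, 1-3=-2
a = 3: 3-0=3, 3-1=2, 3-3=0
Collecting distinct values (and noting 0 appears from a-a):
A - A = {-3, -2, -1, 0, 1, 2, 3}
|A - A| = 7

A - A = {-3, -2, -1, 0, 1, 2, 3}


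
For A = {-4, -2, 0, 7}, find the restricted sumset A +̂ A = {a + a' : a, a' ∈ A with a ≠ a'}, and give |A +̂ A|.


Restricted sumset: A +̂ A = {a + a' : a ∈ A, a' ∈ A, a ≠ a'}.
Equivalently, take A + A and drop any sum 2a that is achievable ONLY as a + a for a ∈ A (i.e. sums representable only with equal summands).
Enumerate pairs (a, a') with a < a' (symmetric, so each unordered pair gives one sum; this covers all a ≠ a'):
  -4 + -2 = -6
  -4 + 0 = -4
  -4 + 7 = 3
  -2 + 0 = -2
  -2 + 7 = 5
  0 + 7 = 7
Collected distinct sums: {-6, -4, -2, 3, 5, 7}
|A +̂ A| = 6
(Reference bound: |A +̂ A| ≥ 2|A| - 3 for |A| ≥ 2, with |A| = 4 giving ≥ 5.)

|A +̂ A| = 6


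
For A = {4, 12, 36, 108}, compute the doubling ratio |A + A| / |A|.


|A| = 4.
Compute A + A by enumerating all 16 pairs.
A + A = {8, 16, 24, 40, 48, 72, 112, 120, 144, 216}, so |A + A| = 10.
K = |A + A| / |A| = 10/4 = 5/2 ≈ 2.5000.
Reference: AP of size 4 gives K = 7/4 ≈ 1.7500; a fully generic set of size 4 gives K ≈ 2.5000.

|A| = 4, |A + A| = 10, K = 10/4 = 5/2.


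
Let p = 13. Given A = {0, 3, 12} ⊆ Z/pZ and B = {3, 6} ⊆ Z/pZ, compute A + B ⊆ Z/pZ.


Work in Z/13Z: reduce every sum a + b modulo 13.
Enumerate all 6 pairs:
a = 0: 0+3=3, 0+6=6
a = 3: 3+3=6, 3+6=9
a = 12: 12+3=2, 12+6=5
Distinct residues collected: {2, 3, 5, 6, 9}
|A + B| = 5 (out of 13 total residues).

A + B = {2, 3, 5, 6, 9}
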